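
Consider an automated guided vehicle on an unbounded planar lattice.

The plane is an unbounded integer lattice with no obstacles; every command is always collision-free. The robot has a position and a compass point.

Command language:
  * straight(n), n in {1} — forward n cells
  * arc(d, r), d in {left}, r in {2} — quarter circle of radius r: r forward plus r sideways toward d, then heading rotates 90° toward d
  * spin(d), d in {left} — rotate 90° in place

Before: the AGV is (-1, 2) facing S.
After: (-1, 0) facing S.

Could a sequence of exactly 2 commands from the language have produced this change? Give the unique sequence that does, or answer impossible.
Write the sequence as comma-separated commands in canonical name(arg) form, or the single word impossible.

straight(1), straight(1)

key: still facing S at the end — nothing in the sequence rotates
initial: (-1, 2) facing S
step 1 (straight(1)): (-1, 1) facing S
step 2 (straight(1)): (-1, 0) facing S
all 9 alternatives checked — unique.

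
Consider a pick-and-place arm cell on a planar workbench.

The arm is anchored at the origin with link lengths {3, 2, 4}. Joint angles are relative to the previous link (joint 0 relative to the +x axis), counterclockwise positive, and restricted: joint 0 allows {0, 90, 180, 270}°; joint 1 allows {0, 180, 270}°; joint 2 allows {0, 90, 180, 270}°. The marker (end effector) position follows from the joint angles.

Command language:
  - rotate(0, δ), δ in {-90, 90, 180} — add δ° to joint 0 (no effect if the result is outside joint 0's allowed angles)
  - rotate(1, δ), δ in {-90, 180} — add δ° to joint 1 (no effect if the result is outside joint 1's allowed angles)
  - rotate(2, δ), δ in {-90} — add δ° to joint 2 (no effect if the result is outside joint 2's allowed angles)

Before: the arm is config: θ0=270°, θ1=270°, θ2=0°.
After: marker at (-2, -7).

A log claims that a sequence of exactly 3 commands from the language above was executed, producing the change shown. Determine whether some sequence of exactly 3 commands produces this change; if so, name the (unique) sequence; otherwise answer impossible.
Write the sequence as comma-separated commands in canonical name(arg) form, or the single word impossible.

start: config: θ0=270°, θ1=270°, θ2=0°
[1] after rotate(2, -90): config: θ0=270°, θ1=270°, θ2=270°
[2] after rotate(2, -90): config: θ0=270°, θ1=270°, θ2=180°
[3] after rotate(2, -90): config: θ0=270°, θ1=270°, θ2=90°
no other 3-command option fits: unique.

rotate(2, -90), rotate(2, -90), rotate(2, -90)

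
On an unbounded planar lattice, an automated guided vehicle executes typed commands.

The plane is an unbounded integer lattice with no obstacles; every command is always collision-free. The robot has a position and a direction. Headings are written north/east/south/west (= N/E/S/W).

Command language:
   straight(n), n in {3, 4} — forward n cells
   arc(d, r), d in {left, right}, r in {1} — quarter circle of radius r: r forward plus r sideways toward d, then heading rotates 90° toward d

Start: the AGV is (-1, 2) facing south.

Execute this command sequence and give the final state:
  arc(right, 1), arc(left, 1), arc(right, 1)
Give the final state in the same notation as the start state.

initial: (-1, 2) facing south
t=1 arc(right, 1) ⇒ (-2, 1) facing west
t=2 arc(left, 1) ⇒ (-3, 0) facing south
t=3 arc(right, 1) ⇒ (-4, -1) facing west

(-4, -1) facing west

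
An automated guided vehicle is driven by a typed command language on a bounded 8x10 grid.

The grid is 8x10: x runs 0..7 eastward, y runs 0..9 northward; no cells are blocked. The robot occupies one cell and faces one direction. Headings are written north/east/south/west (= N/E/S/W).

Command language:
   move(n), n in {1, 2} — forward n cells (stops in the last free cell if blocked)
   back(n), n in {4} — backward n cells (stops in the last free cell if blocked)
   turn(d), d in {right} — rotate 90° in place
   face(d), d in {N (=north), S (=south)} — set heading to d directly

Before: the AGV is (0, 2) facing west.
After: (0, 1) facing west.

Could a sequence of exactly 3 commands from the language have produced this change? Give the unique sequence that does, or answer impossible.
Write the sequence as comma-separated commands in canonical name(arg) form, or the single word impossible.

face(S), move(1), turn(right)

key: order matters: swapping face(S) and turn(right) lands elsewhere
from: (0, 2) facing west
step 1 (face(S)): (0, 2) facing south
step 2 (move(1)): (0, 1) facing south
step 3 (turn(right)): (0, 1) facing west
all 216 alternatives checked — unique.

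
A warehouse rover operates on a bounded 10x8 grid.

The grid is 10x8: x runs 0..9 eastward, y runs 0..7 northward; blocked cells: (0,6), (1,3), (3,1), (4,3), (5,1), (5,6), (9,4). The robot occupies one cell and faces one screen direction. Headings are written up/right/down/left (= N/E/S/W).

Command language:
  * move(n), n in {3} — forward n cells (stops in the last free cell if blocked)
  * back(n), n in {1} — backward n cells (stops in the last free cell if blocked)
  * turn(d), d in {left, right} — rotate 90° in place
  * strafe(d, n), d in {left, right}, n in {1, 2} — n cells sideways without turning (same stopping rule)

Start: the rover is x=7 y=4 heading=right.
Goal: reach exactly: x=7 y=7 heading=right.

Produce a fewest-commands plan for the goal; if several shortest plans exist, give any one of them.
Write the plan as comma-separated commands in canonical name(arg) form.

strafe(left, 2), strafe(left, 2)

t0: x=7 y=4 heading=right
1. strafe(left, 2) → x=7 y=6 heading=right
2. strafe(left, 2) → x=7 y=7 heading=right
shorter routes all fall short; 2 is best.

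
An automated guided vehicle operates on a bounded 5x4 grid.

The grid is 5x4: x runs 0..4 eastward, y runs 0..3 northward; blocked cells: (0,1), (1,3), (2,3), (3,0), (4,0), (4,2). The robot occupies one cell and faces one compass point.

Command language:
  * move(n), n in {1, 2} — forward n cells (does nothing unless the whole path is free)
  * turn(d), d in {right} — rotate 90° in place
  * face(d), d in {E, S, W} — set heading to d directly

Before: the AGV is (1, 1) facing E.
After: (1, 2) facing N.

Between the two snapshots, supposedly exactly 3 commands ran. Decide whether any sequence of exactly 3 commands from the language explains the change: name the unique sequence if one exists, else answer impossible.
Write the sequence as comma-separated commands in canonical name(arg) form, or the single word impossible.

key: order matters: swapping face(W) and move(1) lands elsewhere
initial: (1, 1) facing E
[1] after face(W): (1, 1) facing W
[2] after turn(right): (1, 1) facing N
[3] after move(1): (1, 2) facing N
all 216 alternatives checked — unique.

face(W), turn(right), move(1)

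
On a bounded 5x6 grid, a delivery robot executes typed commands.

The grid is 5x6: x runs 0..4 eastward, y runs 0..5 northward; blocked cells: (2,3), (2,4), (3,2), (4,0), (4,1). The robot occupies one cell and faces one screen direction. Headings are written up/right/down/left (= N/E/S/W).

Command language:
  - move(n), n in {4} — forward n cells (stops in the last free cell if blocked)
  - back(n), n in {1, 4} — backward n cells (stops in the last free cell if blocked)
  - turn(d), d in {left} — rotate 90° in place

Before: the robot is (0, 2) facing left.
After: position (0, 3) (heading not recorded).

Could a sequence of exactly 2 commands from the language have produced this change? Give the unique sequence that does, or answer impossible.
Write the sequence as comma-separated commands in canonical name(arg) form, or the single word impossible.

key: running back(1) before turn(left) would end elsewhere — order is forced
from: (0, 2) facing left
t=1 turn(left) ⇒ (0, 2) facing down
t=2 back(1) ⇒ (0, 3) facing down
all 16 alternatives checked — unique.

turn(left), back(1)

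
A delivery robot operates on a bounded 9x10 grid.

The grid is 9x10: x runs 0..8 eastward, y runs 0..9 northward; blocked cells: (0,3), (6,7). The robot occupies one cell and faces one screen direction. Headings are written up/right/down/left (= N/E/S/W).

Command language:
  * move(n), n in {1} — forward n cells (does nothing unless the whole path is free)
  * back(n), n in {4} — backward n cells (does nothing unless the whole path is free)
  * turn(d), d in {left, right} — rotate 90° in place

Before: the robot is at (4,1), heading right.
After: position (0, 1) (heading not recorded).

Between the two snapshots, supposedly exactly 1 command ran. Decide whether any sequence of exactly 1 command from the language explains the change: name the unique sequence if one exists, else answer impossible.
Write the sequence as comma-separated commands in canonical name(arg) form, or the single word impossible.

back(4)

start: at (4,1), heading right
t=1 back(4) ⇒ at (0,1), heading right
all 4 alternatives checked — unique.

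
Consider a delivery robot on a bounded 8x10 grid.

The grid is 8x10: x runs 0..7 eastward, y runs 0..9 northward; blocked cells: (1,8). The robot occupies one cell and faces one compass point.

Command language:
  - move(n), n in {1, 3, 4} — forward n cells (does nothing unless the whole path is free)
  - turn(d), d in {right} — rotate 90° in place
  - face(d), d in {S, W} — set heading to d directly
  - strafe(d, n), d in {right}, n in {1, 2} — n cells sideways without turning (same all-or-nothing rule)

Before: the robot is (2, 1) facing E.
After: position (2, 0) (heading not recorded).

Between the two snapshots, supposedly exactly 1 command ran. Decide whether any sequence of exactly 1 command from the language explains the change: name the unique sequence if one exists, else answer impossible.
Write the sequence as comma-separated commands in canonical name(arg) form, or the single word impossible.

start: (2, 1) facing E
step 1 (strafe(right, 1)): (2, 0) facing E
uniquely the one of 8 1-step routes that fits.

strafe(right, 1)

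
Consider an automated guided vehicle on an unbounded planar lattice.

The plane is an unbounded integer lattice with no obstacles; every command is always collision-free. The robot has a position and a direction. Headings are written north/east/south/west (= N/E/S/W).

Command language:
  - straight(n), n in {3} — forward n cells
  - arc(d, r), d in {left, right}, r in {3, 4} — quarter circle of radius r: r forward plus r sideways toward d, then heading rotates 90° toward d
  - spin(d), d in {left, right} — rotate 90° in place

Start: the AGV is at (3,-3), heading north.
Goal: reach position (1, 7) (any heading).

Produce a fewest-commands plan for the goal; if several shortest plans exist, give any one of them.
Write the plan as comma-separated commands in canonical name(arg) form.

arc(left, 3), arc(right, 3), arc(right, 4)

initial: at (3,-3), heading north
step 1 (arc(left, 3)): at (0,0), heading west
step 2 (arc(right, 3)): at (-3,3), heading north
step 3 (arc(right, 4)): at (1,7), heading east
shorter routes all fall short; 3 is best.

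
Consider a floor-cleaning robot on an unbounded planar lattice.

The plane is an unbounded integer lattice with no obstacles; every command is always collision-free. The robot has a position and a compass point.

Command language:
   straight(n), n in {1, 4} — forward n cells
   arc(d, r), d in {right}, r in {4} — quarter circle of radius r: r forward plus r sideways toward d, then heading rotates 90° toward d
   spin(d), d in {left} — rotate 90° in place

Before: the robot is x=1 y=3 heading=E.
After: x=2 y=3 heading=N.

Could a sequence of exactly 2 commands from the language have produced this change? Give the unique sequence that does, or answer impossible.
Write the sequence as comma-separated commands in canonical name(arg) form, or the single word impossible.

key: position moved to (2,3) AND the heading swung to N — translation plus rotation needed
from: x=1 y=3 heading=E
[1] after straight(1): x=2 y=3 heading=E
[2] after spin(left): x=2 y=3 heading=N
no rival 2-sequence matches.

straight(1), spin(left)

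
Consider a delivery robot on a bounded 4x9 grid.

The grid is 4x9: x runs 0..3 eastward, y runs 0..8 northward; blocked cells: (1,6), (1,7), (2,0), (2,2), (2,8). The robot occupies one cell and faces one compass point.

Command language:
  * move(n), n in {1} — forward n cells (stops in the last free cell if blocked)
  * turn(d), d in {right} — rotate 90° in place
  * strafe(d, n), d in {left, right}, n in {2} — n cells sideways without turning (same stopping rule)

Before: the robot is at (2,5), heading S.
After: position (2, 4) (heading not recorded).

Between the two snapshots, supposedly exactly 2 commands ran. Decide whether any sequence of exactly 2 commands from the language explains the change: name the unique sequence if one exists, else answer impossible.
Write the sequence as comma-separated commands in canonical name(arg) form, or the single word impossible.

key: order matters: swapping move(1) and turn(right) lands elsewhere
initial: at (2,5), heading S
t=1 move(1) ⇒ at (2,4), heading S
t=2 turn(right) ⇒ at (2,4), heading W
uniquely the one of 16 2-step routes that fits.

move(1), turn(right)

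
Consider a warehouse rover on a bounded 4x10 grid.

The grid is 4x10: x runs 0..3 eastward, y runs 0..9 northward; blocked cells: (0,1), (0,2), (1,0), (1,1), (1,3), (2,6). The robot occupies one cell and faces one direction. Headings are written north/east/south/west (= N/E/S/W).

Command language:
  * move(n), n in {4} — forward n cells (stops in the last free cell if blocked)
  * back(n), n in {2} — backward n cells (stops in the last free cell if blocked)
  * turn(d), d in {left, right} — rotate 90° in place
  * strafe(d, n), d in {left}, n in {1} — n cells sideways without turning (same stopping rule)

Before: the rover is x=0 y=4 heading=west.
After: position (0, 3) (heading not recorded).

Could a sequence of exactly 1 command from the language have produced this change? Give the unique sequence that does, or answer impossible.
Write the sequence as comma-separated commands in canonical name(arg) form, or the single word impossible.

begin: x=0 y=4 heading=west
t=1 strafe(left, 1) ⇒ x=0 y=3 heading=west
no rival 1-sequence matches.

strafe(left, 1)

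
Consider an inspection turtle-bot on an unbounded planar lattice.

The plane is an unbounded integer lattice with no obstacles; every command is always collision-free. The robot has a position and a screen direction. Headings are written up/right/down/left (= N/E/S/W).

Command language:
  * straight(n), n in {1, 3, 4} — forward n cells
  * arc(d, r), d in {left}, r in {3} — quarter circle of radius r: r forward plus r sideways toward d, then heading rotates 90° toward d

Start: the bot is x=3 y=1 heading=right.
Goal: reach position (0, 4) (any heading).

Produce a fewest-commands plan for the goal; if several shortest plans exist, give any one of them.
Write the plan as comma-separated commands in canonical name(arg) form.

start: x=3 y=1 heading=right
t=1 arc(left, 3) ⇒ x=6 y=4 heading=up
t=2 arc(left, 3) ⇒ x=3 y=7 heading=left
t=3 arc(left, 3) ⇒ x=0 y=4 heading=down
minimal: 3 command(s), checked below 3.

arc(left, 3), arc(left, 3), arc(left, 3)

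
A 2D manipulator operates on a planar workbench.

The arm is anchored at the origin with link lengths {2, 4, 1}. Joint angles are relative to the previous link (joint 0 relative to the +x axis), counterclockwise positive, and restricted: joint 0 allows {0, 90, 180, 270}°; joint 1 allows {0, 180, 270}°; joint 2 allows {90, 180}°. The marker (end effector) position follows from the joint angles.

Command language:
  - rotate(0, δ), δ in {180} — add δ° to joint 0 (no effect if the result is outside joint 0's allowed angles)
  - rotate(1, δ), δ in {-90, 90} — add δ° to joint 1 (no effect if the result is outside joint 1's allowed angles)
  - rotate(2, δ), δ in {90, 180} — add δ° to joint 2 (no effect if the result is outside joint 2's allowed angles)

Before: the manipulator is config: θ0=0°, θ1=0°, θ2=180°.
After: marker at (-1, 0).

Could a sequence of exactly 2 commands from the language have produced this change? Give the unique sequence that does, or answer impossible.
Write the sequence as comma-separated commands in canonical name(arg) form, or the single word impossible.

initial: config: θ0=0°, θ1=0°, θ2=180°
step 1 (rotate(1, -90)): config: θ0=0°, θ1=270°, θ2=180°
step 2 (rotate(1, -90)): config: θ0=0°, θ1=180°, θ2=180°
no rival 2-sequence matches.

rotate(1, -90), rotate(1, -90)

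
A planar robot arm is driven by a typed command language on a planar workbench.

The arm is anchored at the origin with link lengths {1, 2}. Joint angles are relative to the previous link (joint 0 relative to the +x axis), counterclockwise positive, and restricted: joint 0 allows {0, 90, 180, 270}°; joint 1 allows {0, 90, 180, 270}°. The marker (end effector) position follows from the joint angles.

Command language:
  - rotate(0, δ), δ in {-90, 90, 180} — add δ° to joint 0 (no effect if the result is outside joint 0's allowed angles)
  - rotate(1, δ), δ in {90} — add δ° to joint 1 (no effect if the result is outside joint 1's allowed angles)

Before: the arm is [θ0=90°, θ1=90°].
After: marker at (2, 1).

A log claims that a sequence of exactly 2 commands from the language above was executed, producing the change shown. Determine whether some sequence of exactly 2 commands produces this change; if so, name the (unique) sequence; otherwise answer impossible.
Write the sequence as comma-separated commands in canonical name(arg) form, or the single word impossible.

t0: [θ0=90°, θ1=90°]
step 1 (rotate(1, 90)): [θ0=90°, θ1=180°]
step 2 (rotate(1, 90)): [θ0=90°, θ1=270°]
uniquely the one of 16 2-step routes that fits.

rotate(1, 90), rotate(1, 90)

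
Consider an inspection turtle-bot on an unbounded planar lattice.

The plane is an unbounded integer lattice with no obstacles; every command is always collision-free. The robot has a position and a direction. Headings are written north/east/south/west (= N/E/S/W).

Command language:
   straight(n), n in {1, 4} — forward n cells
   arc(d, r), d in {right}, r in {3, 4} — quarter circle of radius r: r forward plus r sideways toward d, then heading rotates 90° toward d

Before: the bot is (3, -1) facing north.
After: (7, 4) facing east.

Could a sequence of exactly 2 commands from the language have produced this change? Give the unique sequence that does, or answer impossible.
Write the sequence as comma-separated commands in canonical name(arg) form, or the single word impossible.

straight(1), arc(right, 4)

key: running arc(right, 4) before straight(1) would end elsewhere — order is forced
begin: (3, -1) facing north
step 1 (straight(1)): (3, 0) facing north
step 2 (arc(right, 4)): (7, 4) facing east
all 16 alternatives checked — unique.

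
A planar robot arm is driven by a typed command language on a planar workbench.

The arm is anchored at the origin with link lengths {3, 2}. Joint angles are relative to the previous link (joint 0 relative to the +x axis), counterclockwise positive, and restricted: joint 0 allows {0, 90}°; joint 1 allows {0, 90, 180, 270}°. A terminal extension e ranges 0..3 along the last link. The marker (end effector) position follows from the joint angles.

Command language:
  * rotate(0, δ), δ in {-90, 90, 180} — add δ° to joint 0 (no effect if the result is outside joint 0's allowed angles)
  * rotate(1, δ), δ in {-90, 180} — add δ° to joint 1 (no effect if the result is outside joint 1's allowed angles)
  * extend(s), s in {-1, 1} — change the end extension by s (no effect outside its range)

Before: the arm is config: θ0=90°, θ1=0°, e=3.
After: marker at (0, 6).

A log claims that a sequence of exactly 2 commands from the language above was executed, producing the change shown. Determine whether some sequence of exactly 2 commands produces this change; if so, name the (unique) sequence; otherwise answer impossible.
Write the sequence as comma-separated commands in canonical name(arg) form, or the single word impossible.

extend(-1), extend(-1)

start: config: θ0=90°, θ1=0°, e=3
step 1 (extend(-1)): config: θ0=90°, θ1=0°, e=2
step 2 (extend(-1)): config: θ0=90°, θ1=0°, e=1
uniquely the one of 49 2-step routes that fits.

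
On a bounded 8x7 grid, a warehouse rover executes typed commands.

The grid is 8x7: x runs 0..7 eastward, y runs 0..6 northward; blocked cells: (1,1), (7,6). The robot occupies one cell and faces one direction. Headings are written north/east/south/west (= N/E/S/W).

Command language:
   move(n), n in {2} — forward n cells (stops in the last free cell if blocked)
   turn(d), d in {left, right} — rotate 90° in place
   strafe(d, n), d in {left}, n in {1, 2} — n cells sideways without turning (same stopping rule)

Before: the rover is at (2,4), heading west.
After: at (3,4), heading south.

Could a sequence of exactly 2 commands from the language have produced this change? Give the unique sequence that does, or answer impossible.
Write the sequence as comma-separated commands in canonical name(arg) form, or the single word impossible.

key: cell and facing (now S) both changed — the 2 commands mix motion and turning
t0: at (2,4), heading west
[1] after turn(left): at (2,4), heading south
[2] after strafe(left, 1): at (3,4), heading south
no rival 2-sequence matches.

turn(left), strafe(left, 1)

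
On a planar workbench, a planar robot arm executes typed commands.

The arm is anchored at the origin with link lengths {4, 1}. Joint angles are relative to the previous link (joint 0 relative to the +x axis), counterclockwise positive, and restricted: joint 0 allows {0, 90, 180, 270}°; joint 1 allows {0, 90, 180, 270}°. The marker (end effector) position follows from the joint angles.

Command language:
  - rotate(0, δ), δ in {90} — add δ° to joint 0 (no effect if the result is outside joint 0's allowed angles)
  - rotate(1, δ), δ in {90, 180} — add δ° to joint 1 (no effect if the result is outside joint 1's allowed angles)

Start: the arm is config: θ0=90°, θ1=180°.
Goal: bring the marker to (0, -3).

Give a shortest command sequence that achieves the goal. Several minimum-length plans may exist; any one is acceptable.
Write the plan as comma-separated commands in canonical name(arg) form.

from: config: θ0=90°, θ1=180°
t=1 rotate(0, 90) ⇒ config: θ0=180°, θ1=180°
t=2 rotate(0, 90) ⇒ config: θ0=270°, θ1=180°
shorter routes all fall short; 2 is best.

rotate(0, 90), rotate(0, 90)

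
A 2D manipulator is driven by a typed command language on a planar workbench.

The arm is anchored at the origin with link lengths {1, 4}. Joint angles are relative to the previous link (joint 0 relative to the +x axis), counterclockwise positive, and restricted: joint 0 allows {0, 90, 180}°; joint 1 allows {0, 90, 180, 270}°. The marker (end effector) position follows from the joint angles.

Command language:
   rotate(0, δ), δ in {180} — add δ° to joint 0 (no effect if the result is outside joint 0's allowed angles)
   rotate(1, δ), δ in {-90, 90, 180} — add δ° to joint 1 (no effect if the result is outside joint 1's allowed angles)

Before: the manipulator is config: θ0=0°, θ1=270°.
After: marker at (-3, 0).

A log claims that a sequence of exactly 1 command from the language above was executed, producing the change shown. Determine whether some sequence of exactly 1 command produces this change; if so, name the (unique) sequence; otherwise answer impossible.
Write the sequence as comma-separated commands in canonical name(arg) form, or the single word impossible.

rotate(1, -90)

start: config: θ0=0°, θ1=270°
1. rotate(1, -90) → config: θ0=0°, θ1=180°
uniquely the one of 4 1-step routes that fits.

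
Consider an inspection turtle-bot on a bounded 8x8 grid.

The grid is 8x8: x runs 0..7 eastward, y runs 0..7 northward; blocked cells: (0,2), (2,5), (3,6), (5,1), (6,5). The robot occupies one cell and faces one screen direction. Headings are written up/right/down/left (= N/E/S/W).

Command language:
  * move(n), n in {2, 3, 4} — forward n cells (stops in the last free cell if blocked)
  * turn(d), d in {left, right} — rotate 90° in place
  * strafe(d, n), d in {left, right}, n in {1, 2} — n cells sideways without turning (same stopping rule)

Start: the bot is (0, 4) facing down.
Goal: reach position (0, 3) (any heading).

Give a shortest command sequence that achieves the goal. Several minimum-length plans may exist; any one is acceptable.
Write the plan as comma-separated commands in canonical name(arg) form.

move(4)

t0: (0, 4) facing down
t=1 move(4) ⇒ (0, 3) facing down
shorter routes all fall short; 1 is best.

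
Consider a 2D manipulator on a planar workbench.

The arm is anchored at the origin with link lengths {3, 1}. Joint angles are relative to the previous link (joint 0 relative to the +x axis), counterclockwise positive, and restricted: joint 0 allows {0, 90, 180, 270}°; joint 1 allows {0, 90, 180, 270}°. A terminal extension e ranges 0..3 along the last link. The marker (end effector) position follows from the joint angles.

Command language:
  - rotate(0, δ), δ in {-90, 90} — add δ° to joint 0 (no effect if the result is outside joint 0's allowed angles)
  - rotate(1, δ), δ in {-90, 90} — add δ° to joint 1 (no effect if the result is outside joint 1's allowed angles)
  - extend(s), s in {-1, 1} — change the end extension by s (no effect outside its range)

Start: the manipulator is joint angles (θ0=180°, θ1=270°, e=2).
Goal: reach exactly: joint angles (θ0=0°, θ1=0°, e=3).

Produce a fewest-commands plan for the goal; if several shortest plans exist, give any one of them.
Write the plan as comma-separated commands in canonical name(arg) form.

from: joint angles (θ0=180°, θ1=270°, e=2)
step 1 (extend(1)): joint angles (θ0=180°, θ1=270°, e=3)
step 2 (rotate(0, 90)): joint angles (θ0=270°, θ1=270°, e=3)
step 3 (rotate(0, 90)): joint angles (θ0=0°, θ1=270°, e=3)
step 4 (rotate(1, 90)): joint angles (θ0=0°, θ1=0°, e=3)
nothing shorter than 4 reaches the goal.

extend(1), rotate(0, 90), rotate(0, 90), rotate(1, 90)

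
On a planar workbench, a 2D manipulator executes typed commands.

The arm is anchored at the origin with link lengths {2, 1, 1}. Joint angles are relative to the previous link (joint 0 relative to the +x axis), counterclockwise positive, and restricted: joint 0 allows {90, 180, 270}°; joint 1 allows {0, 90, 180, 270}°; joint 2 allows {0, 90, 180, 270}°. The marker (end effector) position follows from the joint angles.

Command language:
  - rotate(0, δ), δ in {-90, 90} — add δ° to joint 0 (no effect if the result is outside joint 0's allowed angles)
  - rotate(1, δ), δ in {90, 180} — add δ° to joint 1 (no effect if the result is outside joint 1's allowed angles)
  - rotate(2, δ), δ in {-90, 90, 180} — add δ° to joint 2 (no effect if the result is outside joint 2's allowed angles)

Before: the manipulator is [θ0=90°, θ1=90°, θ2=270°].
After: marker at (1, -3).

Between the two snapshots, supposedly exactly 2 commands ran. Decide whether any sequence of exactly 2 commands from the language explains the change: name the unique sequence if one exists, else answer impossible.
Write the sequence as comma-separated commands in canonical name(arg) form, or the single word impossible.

initial: [θ0=90°, θ1=90°, θ2=270°]
1. rotate(0, 90) → [θ0=180°, θ1=90°, θ2=270°]
2. rotate(0, 90) → [θ0=270°, θ1=90°, θ2=270°]
uniquely the one of 49 2-step routes that fits.

rotate(0, 90), rotate(0, 90)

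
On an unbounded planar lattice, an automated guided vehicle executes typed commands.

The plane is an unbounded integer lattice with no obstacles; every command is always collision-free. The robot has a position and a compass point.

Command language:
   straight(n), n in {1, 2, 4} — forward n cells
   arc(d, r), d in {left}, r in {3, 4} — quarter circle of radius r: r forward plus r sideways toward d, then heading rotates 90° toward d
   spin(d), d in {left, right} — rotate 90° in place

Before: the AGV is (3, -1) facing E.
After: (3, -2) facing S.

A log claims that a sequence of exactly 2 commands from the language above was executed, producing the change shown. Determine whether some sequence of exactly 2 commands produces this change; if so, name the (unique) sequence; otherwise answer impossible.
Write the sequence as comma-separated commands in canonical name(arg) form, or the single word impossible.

key: running straight(1) before spin(right) would end elsewhere — order is forced
from: (3, -1) facing E
1. spin(right) → (3, -1) facing S
2. straight(1) → (3, -2) facing S
no other 2-command option fits: unique.

spin(right), straight(1)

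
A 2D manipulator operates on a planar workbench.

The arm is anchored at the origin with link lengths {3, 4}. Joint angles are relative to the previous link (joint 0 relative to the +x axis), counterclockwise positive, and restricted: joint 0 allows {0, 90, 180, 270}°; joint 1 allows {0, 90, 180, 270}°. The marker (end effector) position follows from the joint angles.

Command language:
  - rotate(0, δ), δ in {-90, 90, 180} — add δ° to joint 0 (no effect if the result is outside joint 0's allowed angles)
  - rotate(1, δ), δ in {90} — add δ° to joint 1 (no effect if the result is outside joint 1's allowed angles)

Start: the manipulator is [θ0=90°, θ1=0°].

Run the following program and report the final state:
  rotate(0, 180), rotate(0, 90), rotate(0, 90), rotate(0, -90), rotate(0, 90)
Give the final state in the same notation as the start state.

start: [θ0=90°, θ1=0°]
t=1 rotate(0, 180) ⇒ [θ0=270°, θ1=0°]
t=2 rotate(0, 90) ⇒ [θ0=0°, θ1=0°]
t=3 rotate(0, 90) ⇒ [θ0=90°, θ1=0°]
t=4 rotate(0, -90) ⇒ [θ0=0°, θ1=0°]
t=5 rotate(0, 90) ⇒ [θ0=90°, θ1=0°]

[θ0=90°, θ1=0°]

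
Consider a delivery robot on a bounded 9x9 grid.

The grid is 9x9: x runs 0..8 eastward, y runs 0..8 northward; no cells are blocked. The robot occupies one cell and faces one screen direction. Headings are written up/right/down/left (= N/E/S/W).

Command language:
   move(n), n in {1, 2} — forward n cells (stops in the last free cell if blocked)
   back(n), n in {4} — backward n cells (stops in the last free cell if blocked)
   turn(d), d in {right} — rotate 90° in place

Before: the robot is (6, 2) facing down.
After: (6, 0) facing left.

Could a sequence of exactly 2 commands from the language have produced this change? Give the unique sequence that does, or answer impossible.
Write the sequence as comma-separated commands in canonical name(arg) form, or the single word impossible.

move(2), turn(right)

key: position moved to (6,0) AND the heading swung to W — translation plus rotation needed
from: (6, 2) facing down
[1] after move(2): (6, 0) facing down
[2] after turn(right): (6, 0) facing left
no other 2-command option fits: unique.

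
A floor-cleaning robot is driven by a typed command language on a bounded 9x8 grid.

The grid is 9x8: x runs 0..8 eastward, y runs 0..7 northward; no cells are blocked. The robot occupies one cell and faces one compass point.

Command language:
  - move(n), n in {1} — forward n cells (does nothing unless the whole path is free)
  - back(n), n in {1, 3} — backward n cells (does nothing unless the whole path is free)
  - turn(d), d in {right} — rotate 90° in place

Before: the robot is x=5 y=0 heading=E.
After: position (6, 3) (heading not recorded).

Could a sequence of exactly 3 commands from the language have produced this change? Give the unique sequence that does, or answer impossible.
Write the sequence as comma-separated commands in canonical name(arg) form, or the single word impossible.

move(1), turn(right), back(3)

key: order matters: swapping move(1) and back(3) lands elsewhere
start: x=5 y=0 heading=E
step 1 (move(1)): x=6 y=0 heading=E
step 2 (turn(right)): x=6 y=0 heading=S
step 3 (back(3)): x=6 y=3 heading=S
all 64 alternatives checked — unique.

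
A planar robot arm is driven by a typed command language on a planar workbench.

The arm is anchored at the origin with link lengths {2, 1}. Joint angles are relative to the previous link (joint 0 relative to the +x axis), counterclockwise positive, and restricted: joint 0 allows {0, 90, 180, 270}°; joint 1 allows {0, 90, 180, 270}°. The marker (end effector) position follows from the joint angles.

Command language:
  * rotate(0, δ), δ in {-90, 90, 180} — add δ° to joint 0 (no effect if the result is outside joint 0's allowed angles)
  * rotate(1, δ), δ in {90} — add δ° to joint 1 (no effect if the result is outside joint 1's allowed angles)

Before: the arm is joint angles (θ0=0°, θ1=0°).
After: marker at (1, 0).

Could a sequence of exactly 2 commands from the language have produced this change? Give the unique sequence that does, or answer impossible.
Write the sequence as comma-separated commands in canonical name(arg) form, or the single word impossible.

rotate(1, 90), rotate(1, 90)

from: joint angles (θ0=0°, θ1=0°)
[1] after rotate(1, 90): joint angles (θ0=0°, θ1=90°)
[2] after rotate(1, 90): joint angles (θ0=0°, θ1=180°)
uniquely the one of 16 2-step routes that fits.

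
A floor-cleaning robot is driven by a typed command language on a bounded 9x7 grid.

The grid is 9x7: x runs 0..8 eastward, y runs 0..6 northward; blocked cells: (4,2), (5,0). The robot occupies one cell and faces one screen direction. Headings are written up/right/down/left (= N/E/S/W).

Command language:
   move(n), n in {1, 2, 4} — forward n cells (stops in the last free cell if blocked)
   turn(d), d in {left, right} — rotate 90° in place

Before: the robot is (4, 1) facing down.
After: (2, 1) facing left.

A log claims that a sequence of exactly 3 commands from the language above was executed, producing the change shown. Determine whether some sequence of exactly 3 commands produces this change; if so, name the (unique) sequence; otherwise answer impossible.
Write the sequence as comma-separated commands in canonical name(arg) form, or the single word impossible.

turn(right), move(1), move(1)

key: cell and facing (now W) both changed — the 3 commands mix motion and turning
start: (4, 1) facing down
t=1 turn(right) ⇒ (4, 1) facing left
t=2 move(1) ⇒ (3, 1) facing left
t=3 move(1) ⇒ (2, 1) facing left
no other 3-command option fits: unique.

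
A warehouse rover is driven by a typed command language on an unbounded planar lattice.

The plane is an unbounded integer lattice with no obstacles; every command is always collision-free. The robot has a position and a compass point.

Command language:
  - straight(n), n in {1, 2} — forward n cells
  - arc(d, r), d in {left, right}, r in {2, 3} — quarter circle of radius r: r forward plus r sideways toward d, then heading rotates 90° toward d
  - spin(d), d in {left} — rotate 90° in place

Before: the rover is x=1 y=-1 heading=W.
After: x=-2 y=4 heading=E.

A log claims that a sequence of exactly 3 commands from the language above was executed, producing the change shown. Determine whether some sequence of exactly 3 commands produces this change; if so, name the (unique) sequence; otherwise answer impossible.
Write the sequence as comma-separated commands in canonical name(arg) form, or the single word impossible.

key: running arc(right, 2) before straight(2) would end elsewhere — order is forced
t0: x=1 y=-1 heading=W
step 1 (straight(2)): x=-1 y=-1 heading=W
step 2 (arc(right, 3)): x=-4 y=2 heading=N
step 3 (arc(right, 2)): x=-2 y=4 heading=E
no other 3-command option fits: unique.

straight(2), arc(right, 3), arc(right, 2)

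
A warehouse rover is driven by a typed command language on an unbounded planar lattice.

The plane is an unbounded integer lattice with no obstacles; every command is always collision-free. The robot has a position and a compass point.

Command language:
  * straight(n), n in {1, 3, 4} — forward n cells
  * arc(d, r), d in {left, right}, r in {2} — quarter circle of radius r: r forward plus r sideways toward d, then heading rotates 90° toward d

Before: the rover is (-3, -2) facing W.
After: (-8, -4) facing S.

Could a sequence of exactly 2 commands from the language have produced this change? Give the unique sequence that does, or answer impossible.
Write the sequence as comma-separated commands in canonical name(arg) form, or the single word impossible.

key: order matters: swapping straight(3) and arc(left, 2) lands elsewhere
t0: (-3, -2) facing W
1. straight(3) → (-6, -2) facing W
2. arc(left, 2) → (-8, -4) facing S
all 25 alternatives checked — unique.

straight(3), arc(left, 2)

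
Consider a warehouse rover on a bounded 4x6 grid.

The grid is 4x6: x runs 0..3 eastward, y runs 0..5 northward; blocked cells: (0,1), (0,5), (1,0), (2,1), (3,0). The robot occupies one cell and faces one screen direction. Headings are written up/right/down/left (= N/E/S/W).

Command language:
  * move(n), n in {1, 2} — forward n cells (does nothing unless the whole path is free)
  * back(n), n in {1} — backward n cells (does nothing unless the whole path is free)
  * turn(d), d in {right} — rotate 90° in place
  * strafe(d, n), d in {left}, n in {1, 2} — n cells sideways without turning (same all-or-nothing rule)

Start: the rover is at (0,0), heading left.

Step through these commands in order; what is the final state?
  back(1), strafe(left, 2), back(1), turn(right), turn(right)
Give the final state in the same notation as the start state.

begin: at (0,0), heading left
step 1 (back(1)): at (0,0), heading left
step 2 (strafe(left, 2)): at (0,0), heading left
step 3 (back(1)): at (0,0), heading left
step 4 (turn(right)): at (0,0), heading up
step 5 (turn(right)): at (0,0), heading right

at (0,0), heading right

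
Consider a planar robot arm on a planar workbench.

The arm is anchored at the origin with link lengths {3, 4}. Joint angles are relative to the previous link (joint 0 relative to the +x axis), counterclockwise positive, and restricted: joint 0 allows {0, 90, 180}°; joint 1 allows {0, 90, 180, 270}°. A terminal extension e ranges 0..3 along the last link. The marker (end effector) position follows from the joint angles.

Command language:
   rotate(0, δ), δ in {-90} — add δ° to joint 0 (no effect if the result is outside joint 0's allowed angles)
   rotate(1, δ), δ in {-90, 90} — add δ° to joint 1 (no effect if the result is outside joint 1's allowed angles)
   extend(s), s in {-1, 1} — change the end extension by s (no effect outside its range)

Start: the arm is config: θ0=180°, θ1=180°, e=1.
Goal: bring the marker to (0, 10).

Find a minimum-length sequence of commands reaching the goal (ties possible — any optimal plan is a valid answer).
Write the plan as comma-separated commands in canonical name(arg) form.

rotate(1, 90), rotate(1, 90), rotate(0, -90), extend(1), extend(1)

initial: config: θ0=180°, θ1=180°, e=1
step 1 (rotate(1, 90)): config: θ0=180°, θ1=270°, e=1
step 2 (rotate(1, 90)): config: θ0=180°, θ1=0°, e=1
step 3 (rotate(0, -90)): config: θ0=90°, θ1=0°, e=1
step 4 (extend(1)): config: θ0=90°, θ1=0°, e=2
step 5 (extend(1)): config: θ0=90°, θ1=0°, e=3
nothing shorter than 5 reaches the goal.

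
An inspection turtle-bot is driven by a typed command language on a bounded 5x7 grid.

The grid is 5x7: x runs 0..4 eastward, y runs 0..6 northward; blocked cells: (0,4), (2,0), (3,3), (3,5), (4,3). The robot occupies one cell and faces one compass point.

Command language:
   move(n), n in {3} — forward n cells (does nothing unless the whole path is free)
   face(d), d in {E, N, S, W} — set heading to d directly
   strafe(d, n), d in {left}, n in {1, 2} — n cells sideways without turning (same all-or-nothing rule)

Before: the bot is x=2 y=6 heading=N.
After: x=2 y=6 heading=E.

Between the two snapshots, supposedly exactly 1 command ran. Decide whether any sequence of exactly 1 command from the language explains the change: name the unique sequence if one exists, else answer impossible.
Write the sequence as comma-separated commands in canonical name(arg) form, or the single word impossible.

key: parked at (2,6) the whole time — nothing moves the robot
start: x=2 y=6 heading=N
[1] after face(E): x=2 y=6 heading=E
all 7 alternatives checked — unique.

face(E)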